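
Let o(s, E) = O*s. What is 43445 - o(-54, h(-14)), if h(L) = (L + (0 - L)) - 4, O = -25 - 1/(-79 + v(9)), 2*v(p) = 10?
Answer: 1557542/37 ≈ 42096.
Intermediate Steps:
v(p) = 5 (v(p) = (1/2)*10 = 5)
O = -1849/74 (O = -25 - 1/(-79 + 5) = -25 - 1/(-74) = -25 - 1*(-1/74) = -25 + 1/74 = -1849/74 ≈ -24.986)
h(L) = -4 (h(L) = (L - L) - 4 = 0 - 4 = -4)
o(s, E) = -1849*s/74
43445 - o(-54, h(-14)) = 43445 - (-1849)*(-54)/74 = 43445 - 1*49923/37 = 43445 - 49923/37 = 1557542/37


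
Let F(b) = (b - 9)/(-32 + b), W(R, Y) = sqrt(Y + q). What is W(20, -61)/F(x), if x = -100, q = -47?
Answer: 792*I*sqrt(3)/109 ≈ 12.585*I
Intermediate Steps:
W(R, Y) = sqrt(-47 + Y) (W(R, Y) = sqrt(Y - 47) = sqrt(-47 + Y))
F(b) = (-9 + b)/(-32 + b)
W(20, -61)/F(x) = sqrt(-47 - 61)/(((-9 - 100)/(-32 - 100))) = sqrt(-108)/((-109/(-132))) = (6*I*sqrt(3))/((-1/132*(-109))) = (6*I*sqrt(3))/(109/132) = (6*I*sqrt(3))*(132/109) = 792*I*sqrt(3)/109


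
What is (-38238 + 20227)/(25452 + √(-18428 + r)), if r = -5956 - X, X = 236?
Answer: -114603993/161957231 + 18011*I*√6155/323914462 ≈ -0.70762 + 0.0043624*I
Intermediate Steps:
r = -6192 (r = -5956 - 1*236 = -5956 - 236 = -6192)
(-38238 + 20227)/(25452 + √(-18428 + r)) = (-38238 + 20227)/(25452 + √(-18428 - 6192)) = -18011/(25452 + √(-24620)) = -18011/(25452 + 2*I*√6155)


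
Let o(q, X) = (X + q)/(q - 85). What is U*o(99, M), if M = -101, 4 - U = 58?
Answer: 54/7 ≈ 7.7143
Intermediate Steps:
U = -54 (U = 4 - 1*58 = 4 - 58 = -54)
o(q, X) = (X + q)/(-85 + q)
U*o(99, M) = -54*(-101 + 99)/(-85 + 99) = -54*(-2)/14 = -27*(-2)/7 = -54*(-1/7) = 54/7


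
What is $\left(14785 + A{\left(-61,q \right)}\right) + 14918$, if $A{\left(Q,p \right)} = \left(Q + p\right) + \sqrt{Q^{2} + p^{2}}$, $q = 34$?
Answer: $29676 + \sqrt{4877} \approx 29746.0$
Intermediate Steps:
$A{\left(Q,p \right)} = Q + p + \sqrt{Q^{2} + p^{2}}$
$\left(14785 + A{\left(-61,q \right)}\right) + 14918 = \left(14785 + \left(-61 + 34 + \sqrt{\left(-61\right)^{2} + 34^{2}}\right)\right) + 14918 = \left(14785 + \left(-61 + 34 + \sqrt{3721 + 1156}\right)\right) + 14918 = \left(14785 + \left(-61 + 34 + \sqrt{4877}\right)\right) + 14918 = \left(14785 - \left(27 - \sqrt{4877}\right)\right) + 14918 = \left(14758 + \sqrt{4877}\right) + 14918 = 29676 + \sqrt{4877}$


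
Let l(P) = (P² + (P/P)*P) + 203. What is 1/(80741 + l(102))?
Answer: 1/91450 ≈ 1.0935e-5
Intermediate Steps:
l(P) = 203 + P + P² (l(P) = (P² + 1*P) + 203 = (P² + P) + 203 = (P + P²) + 203 = 203 + P + P²)
1/(80741 + l(102)) = 1/(80741 + (203 + 102 + 102²)) = 1/(80741 + (203 + 102 + 10404)) = 1/(80741 + 10709) = 1/91450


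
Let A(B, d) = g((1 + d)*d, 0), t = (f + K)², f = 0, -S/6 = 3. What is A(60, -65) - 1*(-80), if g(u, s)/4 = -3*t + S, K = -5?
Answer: -292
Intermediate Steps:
S = -18 (S = -6*3 = -18)
t = 25 (t = (0 - 5)² = (-5)² = 25)
g(u, s) = -372 (g(u, s) = 4*(-3*25 - 18) = 4*(-75 - 18) = 4*(-93) = -372)
A(B, d) = -372
A(60, -65) - 1*(-80) = -372 - 1*(-80) = -372 + 80 = -292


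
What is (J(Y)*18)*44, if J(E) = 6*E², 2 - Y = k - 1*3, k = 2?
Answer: 42768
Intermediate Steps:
Y = 3 (Y = 2 - (2 - 1*3) = 2 - (2 - 3) = 2 - 1*(-1) = 2 + 1 = 3)
(J(Y)*18)*44 = ((6*3²)*18)*44 = ((6*9)*18)*44 = (54*18)*44 = 972*44 = 42768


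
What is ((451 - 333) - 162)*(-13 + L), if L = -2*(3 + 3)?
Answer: 1100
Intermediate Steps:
L = -12 (L = -2*6 = -12)
((451 - 333) - 162)*(-13 + L) = ((451 - 333) - 162)*(-13 - 12) = (118 - 162)*(-25) = -44*(-25) = 1100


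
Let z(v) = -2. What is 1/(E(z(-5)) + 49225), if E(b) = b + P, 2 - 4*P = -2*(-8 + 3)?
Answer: 1/49221 ≈ 2.0317e-5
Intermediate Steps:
P = -2 (P = ½ - (-1)*(-8 + 3)/2 = ½ - (-1)*(-5)/2 = ½ - ¼*10 = ½ - 5/2 = -2)
E(b) = -2 + b (E(b) = b - 2 = -2 + b)
1/(E(z(-5)) + 49225) = 1/((-2 - 2) + 49225) = 1/(-4 + 49225) = 1/49221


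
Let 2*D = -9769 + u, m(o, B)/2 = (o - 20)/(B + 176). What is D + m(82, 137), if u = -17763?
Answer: -4308634/313 ≈ -13766.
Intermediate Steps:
m(o, B) = 2*(-20 + o)/(176 + B) (m(o, B) = 2*((o - 20)/(B + 176)) = 2*((-20 + o)/(176 + B)) = 2*(-20 + o)/(176 + B))
D = -13766 (D = (-9769 - 17763)/2 = (½)*(-27532) = -13766)
D + m(82, 137) = -13766 + 2*(-20 + 82)/(176 + 137) = -13766 + 2*62/313 = -13766 + 2*(1/313)*62 = -13766 + 124/313 = -4308634/313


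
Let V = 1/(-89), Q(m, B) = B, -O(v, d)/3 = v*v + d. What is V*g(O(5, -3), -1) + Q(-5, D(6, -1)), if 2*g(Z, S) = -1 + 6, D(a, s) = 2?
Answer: 351/178 ≈ 1.9719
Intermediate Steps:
O(v, d) = -3*d - 3*v**2 (O(v, d) = -3*(v*v + d) = -3*(v**2 + d) = -3*(d + v**2) = -3*d - 3*v**2)
V = -1/89 ≈ -0.011236
g(Z, S) = 5/2 (g(Z, S) = (-1 + 6)/2 = (1/2)*5 = 5/2)
V*g(O(5, -3), -1) + Q(-5, D(6, -1)) = -1/89*5/2 + 2 = -5/178 + 2 = 351/178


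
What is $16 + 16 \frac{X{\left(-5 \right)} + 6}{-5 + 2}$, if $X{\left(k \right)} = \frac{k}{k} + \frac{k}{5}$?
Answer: $-16$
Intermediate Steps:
$X{\left(k \right)} = 1 + \frac{k}{5}$ ($X{\left(k \right)} = 1 + k \frac{1}{5} = 1 + \frac{k}{5}$)
$16 + 16 \frac{X{\left(-5 \right)} + 6}{-5 + 2} = 16 + 16 \frac{\left(1 + \frac{1}{5} \left(-5\right)\right) + 6}{-5 + 2} = 16 + 16 \frac{\left(1 - 1\right) + 6}{-3} = 16 + 16 \left(0 + 6\right) \left(- \frac{1}{3}\right) = 16 + 16 \cdot 6 \left(- \frac{1}{3}\right) = 16 + 16 \left(-2\right) = 16 - 32 = -16$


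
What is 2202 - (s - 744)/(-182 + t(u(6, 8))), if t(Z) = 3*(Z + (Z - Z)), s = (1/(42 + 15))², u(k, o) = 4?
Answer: 242762681/110466 ≈ 2197.6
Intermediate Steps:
s = 1/3249 (s = (1/57)² = 1/3249 ≈ 0.00030779)
t(Z) = 3*Z (t(Z) = 3*(Z + 0) = 3*Z)
2202 - (s - 744)/(-182 + t(u(6, 8))) = 2202 - (1/3249 - 744)/(-182 + 3*4) = 2202 - (-2417255)/(3249*(-182 + 12)) = 2202 - (-2417255)/(3249*(-170)) = 2202 - (-2417255)*(-1)/(3249*170) = 2202 - 1*483451/110466 = 2202 - 483451/110466 = 242762681/110466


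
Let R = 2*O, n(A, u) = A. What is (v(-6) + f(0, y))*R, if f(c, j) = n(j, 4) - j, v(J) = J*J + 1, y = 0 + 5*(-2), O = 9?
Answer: 666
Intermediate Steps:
y = -10 (y = 0 - 10 = -10)
v(J) = 1 + J² (v(J) = J² + 1 = 1 + J²)
f(c, j) = 0 (f(c, j) = j - j = 0)
R = 18 (R = 2*9 = 18)
(v(-6) + f(0, y))*R = ((1 + (-6)²) + 0)*18 = ((1 + 36) + 0)*18 = (37 + 0)*18 = 37*18 = 666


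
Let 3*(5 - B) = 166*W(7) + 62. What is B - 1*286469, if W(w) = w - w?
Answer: -859454/3 ≈ -2.8648e+5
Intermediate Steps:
W(w) = 0
B = -47/3 (B = 5 - (166*0 + 62)/3 = 5 - (0 + 62)/3 = 5 - ⅓*62 = 5 - 62/3 = -47/3 ≈ -15.667)
B - 1*286469 = -47/3 - 1*286469 = -47/3 - 286469 = -859454/3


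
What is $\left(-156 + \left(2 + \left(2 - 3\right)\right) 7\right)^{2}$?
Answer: $22201$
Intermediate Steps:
$\left(-156 + \left(2 + \left(2 - 3\right)\right) 7\right)^{2} = \left(-156 + \left(2 - 1\right) 7\right)^{2} = \left(-156 + 1 \cdot 7\right)^{2} = \left(-156 + 7\right)^{2} = \left(-149\right)^{2} = 22201$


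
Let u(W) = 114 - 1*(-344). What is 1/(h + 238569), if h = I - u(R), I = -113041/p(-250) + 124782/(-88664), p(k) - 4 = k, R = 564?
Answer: 5452836/1300878225509 ≈ 4.1917e-6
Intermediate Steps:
p(k) = 4 + k
I = 2497992713/5452836 (I = -113041/(4 - 250) + 124782/(-88664) = -113041/(-246) + 124782*(-1/88664) = -113041*(-1/246) - 62391/44332 = 113041/246 - 62391/44332 = 2497992713/5452836 ≈ 458.11)
u(W) = 458 (u(W) = 114 + 344 = 458)
h = 593825/5452836 (h = 2497992713/5452836 - 1*458 = 2497992713/5452836 - 458 = 593825/5452836 ≈ 0.10890)
1/(h + 238569) = 1/(593825/5452836 + 238569) = 1/(1300878225509/5452836) = 5452836/1300878225509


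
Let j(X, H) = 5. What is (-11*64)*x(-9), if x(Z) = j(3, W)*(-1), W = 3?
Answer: 3520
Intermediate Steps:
x(Z) = -5 (x(Z) = 5*(-1) = -5)
(-11*64)*x(-9) = -11*64*(-5) = -704*(-5) = 3520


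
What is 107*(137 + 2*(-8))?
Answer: 12947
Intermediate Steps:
107*(137 + 2*(-8)) = 107*(137 - 16) = 107*121 = 12947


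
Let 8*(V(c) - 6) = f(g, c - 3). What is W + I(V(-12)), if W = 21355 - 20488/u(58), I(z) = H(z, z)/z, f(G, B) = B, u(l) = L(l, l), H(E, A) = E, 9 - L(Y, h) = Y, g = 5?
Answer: 1066932/49 ≈ 21774.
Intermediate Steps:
L(Y, h) = 9 - Y
u(l) = 9 - l
V(c) = 45/8 + c/8 (V(c) = 6 + (c - 3)/8 = 6 + (-3 + c)/8 = 6 + (-3/8 + c/8) = 45/8 + c/8)
I(z) = 1 (I(z) = z/z = 1)
W = 1066883/49 (W = 21355 - 20488/(9 - 1*58) = 21355 - 20488/(9 - 58) = 21355 - 20488/(-49) = 21355 - 20488*(-1)/49 = 21355 - 1*(-20488/49) = 21355 + 20488/49 = 1066883/49 ≈ 21773.)
W + I(V(-12)) = 1066883/49 + 1 = 1066932/49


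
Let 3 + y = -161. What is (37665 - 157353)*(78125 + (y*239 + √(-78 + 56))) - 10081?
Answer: -4659344233 - 119688*I*√22 ≈ -4.6593e+9 - 5.6139e+5*I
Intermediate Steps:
y = -164 (y = -3 - 161 = -164)
(37665 - 157353)*(78125 + (y*239 + √(-78 + 56))) - 10081 = (37665 - 157353)*(78125 + (-164*239 + √(-78 + 56))) - 10081 = -119688*(78125 + (-39196 + √(-22))) - 10081 = -119688*(78125 + (-39196 + I*√22)) - 10081 = -119688*(38929 + I*√22) - 10081 = (-4659334152 - 119688*I*√22) - 10081 = -4659344233 - 119688*I*√22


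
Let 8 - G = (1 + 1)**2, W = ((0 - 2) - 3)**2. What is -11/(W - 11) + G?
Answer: 45/14 ≈ 3.2143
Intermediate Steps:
W = 25 (W = (-2 - 3)**2 = (-5)**2 = 25)
G = 4 (G = 8 - (1 + 1)**2 = 8 - 1*2**2 = 8 - 1*4 = 8 - 4 = 4)
-11/(W - 11) + G = -11/(25 - 11) + 4 = -11/14 + 4 = 45/14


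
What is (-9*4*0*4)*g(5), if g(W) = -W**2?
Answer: 0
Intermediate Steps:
(-9*4*0*4)*g(5) = (-9*4*0*4)*(-1*5**2) = (-0*4)*(-1*25) = -9*0*(-25) = 0*(-25) = 0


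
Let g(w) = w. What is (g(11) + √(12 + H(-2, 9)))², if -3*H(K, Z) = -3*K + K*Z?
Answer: 225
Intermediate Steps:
H(K, Z) = K - K*Z/3 (H(K, Z) = -(-3*K + K*Z)/3 = K - K*Z/3)
(g(11) + √(12 + H(-2, 9)))² = (11 + √(12 + (⅓)*(-2)*(3 - 1*9)))² = (11 + √(12 + (⅓)*(-2)*(3 - 9)))² = (11 + √(12 + (⅓)*(-2)*(-6)))² = (11 + √(12 + 4))² = (11 + √16)² = (11 + 4)² = 15² = 225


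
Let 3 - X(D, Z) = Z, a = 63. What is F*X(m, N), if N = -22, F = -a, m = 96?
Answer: -1575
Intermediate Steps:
F = -63 (F = -1*63 = -63)
X(D, Z) = 3 - Z
F*X(m, N) = -63*(3 - 1*(-22)) = -63*(3 + 22) = -63*25 = -1575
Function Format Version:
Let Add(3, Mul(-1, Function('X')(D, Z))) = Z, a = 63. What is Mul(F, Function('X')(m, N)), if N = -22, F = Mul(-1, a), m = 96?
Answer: -1575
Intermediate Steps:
F = -63 (F = Mul(-1, 63) = -63)
Function('X')(D, Z) = Add(3, Mul(-1, Z))
Mul(F, Function('X')(m, N)) = Mul(-63, Add(3, Mul(-1, -22))) = Mul(-63, Add(3, 22)) = Mul(-63, 25) = -1575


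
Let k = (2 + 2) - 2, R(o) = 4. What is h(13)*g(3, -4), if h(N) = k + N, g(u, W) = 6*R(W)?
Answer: 360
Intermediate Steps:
k = 2 (k = 4 - 2 = 2)
g(u, W) = 24 (g(u, W) = 6*4 = 24)
h(N) = 2 + N
h(13)*g(3, -4) = (2 + 13)*24 = 15*24 = 360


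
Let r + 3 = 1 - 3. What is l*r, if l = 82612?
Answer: -413060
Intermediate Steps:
r = -5 (r = -3 + (1 - 3) = -3 - 2 = -5)
l*r = 82612*(-5) = -413060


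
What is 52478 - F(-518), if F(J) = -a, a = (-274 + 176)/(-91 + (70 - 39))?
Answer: 1574389/30 ≈ 52480.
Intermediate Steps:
a = 49/30 (a = -98/(-91 + 31) = -98/(-60) = -98*(-1/60) = 49/30 ≈ 1.6333)
F(J) = -49/30 (F(J) = -1*49/30 = -49/30)
52478 - F(-518) = 52478 - 1*(-49/30) = 52478 + 49/30 = 1574389/30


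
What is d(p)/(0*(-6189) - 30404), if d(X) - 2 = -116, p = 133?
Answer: 57/15202 ≈ 0.0037495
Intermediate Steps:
d(X) = -114 (d(X) = 2 - 116 = -114)
d(p)/(0*(-6189) - 30404) = -114/(0*(-6189) - 30404) = -114/(0 - 30404) = -114/(-30404) = -114*(-1/30404) = 57/15202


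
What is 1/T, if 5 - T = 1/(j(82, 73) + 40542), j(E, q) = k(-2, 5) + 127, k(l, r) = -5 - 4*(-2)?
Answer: 40672/203359 ≈ 0.20000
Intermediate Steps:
k(l, r) = 3 (k(l, r) = -5 + 8 = 3)
j(E, q) = 130 (j(E, q) = 3 + 127 = 130)
T = 203359/40672 (T = 5 - 1/(130 + 40542) = 5 - 1/40672 = 203359/40672 ≈ 5.0000)
1/T = 1/(203359/40672) = 40672/203359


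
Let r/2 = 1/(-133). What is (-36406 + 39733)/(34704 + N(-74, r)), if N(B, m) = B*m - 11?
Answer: 442491/4614317 ≈ 0.095895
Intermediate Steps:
r = -2/133 (r = 2/(-133) = 2*(-1/133) = -2/133 ≈ -0.015038)
N(B, m) = -11 + B*m
(-36406 + 39733)/(34704 + N(-74, r)) = (-36406 + 39733)/(34704 + (-11 - 74*(-2/133))) = 3327/(34704 + (-11 + 148/133)) = 3327/(34704 - 1315/133) = 3327/(4614317/133) = 3327*(133/4614317) = 442491/4614317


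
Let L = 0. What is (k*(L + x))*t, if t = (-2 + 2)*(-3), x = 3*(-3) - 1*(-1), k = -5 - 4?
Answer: 0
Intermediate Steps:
k = -9
x = -8 (x = -9 + 1 = -8)
t = 0 (t = 0*(-3) = 0)
(k*(L + x))*t = -9*(0 - 8)*0 = -9*(-8)*0 = 72*0 = 0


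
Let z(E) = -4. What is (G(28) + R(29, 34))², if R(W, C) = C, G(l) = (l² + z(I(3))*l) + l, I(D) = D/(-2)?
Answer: 538756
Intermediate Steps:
I(D) = -D/2 (I(D) = D*(-½) = -D/2)
G(l) = l² - 3*l (G(l) = (l² - 4*l) + l = l² - 3*l)
(G(28) + R(29, 34))² = (28*(-3 + 28) + 34)² = (28*25 + 34)² = (700 + 34)² = 734² = 538756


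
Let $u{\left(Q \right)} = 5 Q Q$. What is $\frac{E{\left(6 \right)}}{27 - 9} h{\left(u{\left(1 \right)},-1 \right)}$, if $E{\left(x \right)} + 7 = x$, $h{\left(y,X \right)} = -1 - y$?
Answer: $\frac{1}{3} \approx 0.33333$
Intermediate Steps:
$u{\left(Q \right)} = 5 Q^{2}$
$E{\left(x \right)} = -7 + x$
$\frac{E{\left(6 \right)}}{27 - 9} h{\left(u{\left(1 \right)},-1 \right)} = \frac{-7 + 6}{27 - 9} \left(-1 - 5 \cdot 1^{2}\right) = \frac{1}{18} \left(-1\right) \left(-1 - 5 \cdot 1\right) = \frac{1}{18} \left(-1\right) \left(-1 - 5\right) = - \frac{-1 - 5}{18} = \left(- \frac{1}{18}\right) \left(-6\right) = \frac{1}{3}$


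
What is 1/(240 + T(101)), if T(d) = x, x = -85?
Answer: 1/155 ≈ 0.0064516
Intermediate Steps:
T(d) = -85
1/(240 + T(101)) = 1/(240 - 85) = 1/155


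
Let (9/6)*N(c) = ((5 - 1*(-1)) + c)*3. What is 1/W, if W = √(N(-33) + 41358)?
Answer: √10326/20652 ≈ 0.0049204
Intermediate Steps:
N(c) = 12 + 2*c (N(c) = 2*(((5 - 1*(-1)) + c)*3)/3 = 2*(((5 + 1) + c)*3)/3 = 2*((6 + c)*3)/3 = 2*(18 + 3*c)/3 = 12 + 2*c)
W = 2*√10326 (W = √((12 + 2*(-33)) + 41358) = √((12 - 66) + 41358) = √(-54 + 41358) = √41304 = 2*√10326 ≈ 203.23)
1/W = 1/(2*√10326) = √10326/20652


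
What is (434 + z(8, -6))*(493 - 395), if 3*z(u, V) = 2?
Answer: 127792/3 ≈ 42597.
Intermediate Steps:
z(u, V) = ⅔ (z(u, V) = (⅓)*2 = ⅔)
(434 + z(8, -6))*(493 - 395) = (434 + ⅔)*(493 - 395) = (1304/3)*98 = 127792/3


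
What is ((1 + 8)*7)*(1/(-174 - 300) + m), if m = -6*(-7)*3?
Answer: 1254183/158 ≈ 7937.9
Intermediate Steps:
m = 126 (m = 42*3 = 126)
((1 + 8)*7)*(1/(-174 - 300) + m) = ((1 + 8)*7)*(1/(-174 - 300) + 126) = (9*7)*(1/(-474) + 126) = 63*(-1/474 + 126) = 63*(59723/474) = 1254183/158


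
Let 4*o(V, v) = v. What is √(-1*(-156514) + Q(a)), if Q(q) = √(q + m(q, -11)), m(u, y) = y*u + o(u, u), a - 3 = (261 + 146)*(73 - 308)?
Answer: √(626056 + 2*√3730038)/2 ≈ 396.84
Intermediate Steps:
o(V, v) = v/4
a = -95642 (a = 3 + (261 + 146)*(73 - 308) = 3 + 407*(-235) = 3 - 95645 = -95642)
m(u, y) = u/4 + u*y (m(u, y) = y*u + u/4 = u*y + u/4 = u/4 + u*y)
Q(q) = √39*√(-q)/2 (Q(q) = √(q + q*(¼ - 11)) = √(q + q*(-43/4)) = √(q - 43*q/4) = √(-39*q/4) = √39*√(-q)/2)
√(-1*(-156514) + Q(a)) = √(-1*(-156514) + √39*√(-1*(-95642))/2) = √(156514 + √39*√95642/2) = √(156514 + √3730038/2)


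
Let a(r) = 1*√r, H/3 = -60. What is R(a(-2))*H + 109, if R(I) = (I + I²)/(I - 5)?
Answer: (-71*√2 + 185*I)/(√2 + 5*I) ≈ 29.0 + 28.284*I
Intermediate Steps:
H = -180 (H = 3*(-60) = -180)
a(r) = √r
R(I) = (I + I²)/(-5 + I)
R(a(-2))*H + 109 = (√(-2)*(1 + √(-2))/(-5 + √(-2)))*(-180) + 109 = ((I*√2)*(1 + I*√2)/(-5 + I*√2))*(-180) + 109 = (I*√2*(1 + I*√2)/(-5 + I*√2))*(-180) + 109 = -180*I*√2*(1 + I*√2)/(-5 + I*√2) + 109 = 109 - 180*I*√2*(1 + I*√2)/(-5 + I*√2)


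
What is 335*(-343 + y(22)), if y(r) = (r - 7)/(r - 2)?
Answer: -458615/4 ≈ -1.1465e+5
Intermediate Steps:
y(r) = (-7 + r)/(-2 + r)
335*(-343 + y(22)) = 335*(-343 + (-7 + 22)/(-2 + 22)) = 335*(-343 + 15/20) = 335*(-343 + (1/20)*15) = 335*(-343 + ¾) = 335*(-1369/4) = -458615/4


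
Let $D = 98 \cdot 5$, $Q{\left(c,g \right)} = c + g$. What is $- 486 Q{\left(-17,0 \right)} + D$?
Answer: $8752$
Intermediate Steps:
$D = 490$
$- 486 Q{\left(-17,0 \right)} + D = - 486 \left(-17 + 0\right) + 490 = \left(-486\right) \left(-17\right) + 490 = 8262 + 490 = 8752$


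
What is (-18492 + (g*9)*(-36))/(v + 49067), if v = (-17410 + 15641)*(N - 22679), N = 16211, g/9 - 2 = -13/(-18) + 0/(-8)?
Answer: -26430/11490959 ≈ -0.0023001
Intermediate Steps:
g = 49/2 (g = 18 + 9*(-13/(-18) + 0/(-8)) = 18 + 9*(-13*(-1/18) + 0*(-1/8)) = 18 + 9*(13/18 + 0) = 18 + 9*(13/18) = 18 + 13/2 = 49/2 ≈ 24.500)
v = 11441892 (v = (-17410 + 15641)*(16211 - 22679) = -1769*(-6468) = 11441892)
(-18492 + (g*9)*(-36))/(v + 49067) = (-18492 + ((49/2)*9)*(-36))/(11441892 + 49067) = (-18492 + (441/2)*(-36))/11490959 = (-18492 - 7938)*(1/11490959) = -26430*1/11490959 = -26430/11490959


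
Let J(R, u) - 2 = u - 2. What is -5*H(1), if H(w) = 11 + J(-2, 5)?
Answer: -80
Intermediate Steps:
J(R, u) = u (J(R, u) = 2 + (u - 2) = 2 + (-2 + u) = u)
H(w) = 16 (H(w) = 11 + 5 = 16)
-5*H(1) = -5*16 = -80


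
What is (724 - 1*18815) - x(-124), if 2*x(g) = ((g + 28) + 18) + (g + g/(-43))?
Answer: -773632/43 ≈ -17991.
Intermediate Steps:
x(g) = 23 + 85*g/86 (x(g) = (((g + 28) + 18) + (g + g/(-43)))/2 = (((28 + g) + 18) + (g + g*(-1/43)))/2 = ((46 + g) + (g - g/43))/2 = ((46 + g) + 42*g/43)/2 = (46 + 85*g/43)/2 = 23 + 85*g/86)
(724 - 1*18815) - x(-124) = (724 - 1*18815) - (23 + (85/86)*(-124)) = (724 - 18815) - (23 - 5270/43) = -18091 - 1*(-4281/43) = -18091 + 4281/43 = -773632/43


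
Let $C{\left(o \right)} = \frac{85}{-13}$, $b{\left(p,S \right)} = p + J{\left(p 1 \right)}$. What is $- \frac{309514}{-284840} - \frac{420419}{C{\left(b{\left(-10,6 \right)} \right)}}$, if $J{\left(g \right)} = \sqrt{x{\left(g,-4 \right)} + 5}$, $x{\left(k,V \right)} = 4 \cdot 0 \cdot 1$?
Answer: $\frac{155680423217}{2421140} \approx 64300.0$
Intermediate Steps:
$x{\left(k,V \right)} = 0$ ($x{\left(k,V \right)} = 0 \cdot 1 = 0$)
$J{\left(g \right)} = \sqrt{5}$ ($J{\left(g \right)} = \sqrt{0 + 5} = \sqrt{5}$)
$b{\left(p,S \right)} = p + \sqrt{5}$
$C{\left(o \right)} = - \frac{85}{13}$ ($C{\left(o \right)} = 85 \left(- \frac{1}{13}\right) = - \frac{85}{13}$)
$- \frac{309514}{-284840} - \frac{420419}{C{\left(b{\left(-10,6 \right)} \right)}} = - \frac{309514}{-284840} - \frac{420419}{- \frac{85}{13}} = \left(-309514\right) \left(- \frac{1}{284840}\right) - - \frac{5465447}{85} = \frac{154757}{142420} + \frac{5465447}{85} = \frac{155680423217}{2421140}$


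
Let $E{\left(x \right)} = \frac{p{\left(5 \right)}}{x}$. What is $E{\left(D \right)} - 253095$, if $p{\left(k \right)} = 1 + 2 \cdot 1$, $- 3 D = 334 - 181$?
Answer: $- \frac{4302616}{17} \approx -2.531 \cdot 10^{5}$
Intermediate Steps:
$D = -51$ ($D = - \frac{334 - 181}{3} = \left(- \frac{1}{3}\right) 153 = -51$)
$p{\left(k \right)} = 3$ ($p{\left(k \right)} = 1 + 2 = 3$)
$E{\left(x \right)} = \frac{3}{x}$
$E{\left(D \right)} - 253095 = \frac{3}{-51} - 253095 = 3 \left(- \frac{1}{51}\right) - 253095 = - \frac{1}{17} - 253095 = - \frac{4302616}{17}$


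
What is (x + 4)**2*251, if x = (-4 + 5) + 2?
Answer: 12299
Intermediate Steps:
x = 3 (x = 1 + 2 = 3)
(x + 4)**2*251 = (3 + 4)**2*251 = 7**2*251 = 49*251 = 12299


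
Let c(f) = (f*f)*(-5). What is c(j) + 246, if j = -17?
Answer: -1199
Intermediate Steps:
c(f) = -5*f² (c(f) = f²*(-5) = -5*f²)
c(j) + 246 = -5*(-17)² + 246 = -5*289 + 246 = -1445 + 246 = -1199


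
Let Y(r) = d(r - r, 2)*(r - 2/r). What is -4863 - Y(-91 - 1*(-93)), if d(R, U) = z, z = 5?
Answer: -4868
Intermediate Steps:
d(R, U) = 5
Y(r) = -10/r + 5*r (Y(r) = 5*(r - 2/r) = -10/r + 5*r)
-4863 - Y(-91 - 1*(-93)) = -4863 - (-10/(-91 - 1*(-93)) + 5*(-91 - 1*(-93))) = -4863 - (-10/(-91 + 93) + 5*(-91 + 93)) = -4863 - (-10/2 + 5*2) = -4863 - (-10*½ + 10) = -4863 - (-5 + 10) = -4863 - 1*5 = -4863 - 5 = -4868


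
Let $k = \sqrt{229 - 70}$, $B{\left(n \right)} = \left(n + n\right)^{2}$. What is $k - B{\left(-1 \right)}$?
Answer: $-4 + \sqrt{159} \approx 8.6095$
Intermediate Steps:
$B{\left(n \right)} = 4 n^{2}$ ($B{\left(n \right)} = \left(2 n\right)^{2} = 4 n^{2}$)
$k = \sqrt{159} \approx 12.61$
$k - B{\left(-1 \right)} = \sqrt{159} - 4 \left(-1\right)^{2} = \sqrt{159} - 4 \cdot 1 = \sqrt{159} - 4 = -4 + \sqrt{159}$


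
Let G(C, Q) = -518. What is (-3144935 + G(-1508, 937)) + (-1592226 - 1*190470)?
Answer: -4928149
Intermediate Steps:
(-3144935 + G(-1508, 937)) + (-1592226 - 1*190470) = (-3144935 - 518) + (-1592226 - 1*190470) = -3145453 + (-1592226 - 190470) = -3145453 - 1782696 = -4928149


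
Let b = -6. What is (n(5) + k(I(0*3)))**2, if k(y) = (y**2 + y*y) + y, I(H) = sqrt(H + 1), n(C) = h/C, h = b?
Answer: 81/25 ≈ 3.2400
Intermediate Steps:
h = -6
n(C) = -6/C
I(H) = sqrt(1 + H)
k(y) = y + 2*y**2 (k(y) = (y**2 + y**2) + y = 2*y**2 + y = y + 2*y**2)
(n(5) + k(I(0*3)))**2 = (-6/5 + sqrt(1 + 0*3)*(1 + 2*sqrt(1 + 0*3)))**2 = (-6*1/5 + sqrt(1 + 0)*(1 + 2*sqrt(1 + 0)))**2 = (-6/5 + sqrt(1)*(1 + 2*sqrt(1)))**2 = (-6/5 + 1*(1 + 2*1))**2 = (-6/5 + 1*(1 + 2))**2 = (-6/5 + 1*3)**2 = (-6/5 + 3)**2 = (9/5)**2 = 81/25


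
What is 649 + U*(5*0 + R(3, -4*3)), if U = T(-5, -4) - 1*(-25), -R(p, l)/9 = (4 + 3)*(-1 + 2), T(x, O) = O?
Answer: -674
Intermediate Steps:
R(p, l) = -63 (R(p, l) = -9*(4 + 3)*(-1 + 2) = -63)
U = 21 (U = -4 - 1*(-25) = -4 + 25 = 21)
649 + U*(5*0 + R(3, -4*3)) = 649 + 21*(5*0 - 63) = 649 + 21*(0 - 63) = 649 + 21*(-63) = 649 - 1323 = -674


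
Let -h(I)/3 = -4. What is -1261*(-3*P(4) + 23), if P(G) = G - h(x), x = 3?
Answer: -59267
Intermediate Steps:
h(I) = 12 (h(I) = -3*(-4) = 12)
P(G) = -12 + G (P(G) = G - 1*12 = G - 12 = -12 + G)
-1261*(-3*P(4) + 23) = -1261*(-3*(-12 + 4) + 23) = -1261*(-3*(-8) + 23) = -1261*(24 + 23) = -1261*47 = -59267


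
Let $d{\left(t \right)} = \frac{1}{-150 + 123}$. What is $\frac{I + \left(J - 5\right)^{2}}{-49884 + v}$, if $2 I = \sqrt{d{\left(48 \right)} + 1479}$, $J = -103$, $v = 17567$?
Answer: $- \frac{11664}{32317} - \frac{\sqrt{29949}}{290853} \approx -0.36152$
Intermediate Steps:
$d{\left(t \right)} = - \frac{1}{27}$ ($d{\left(t \right)} = \frac{1}{-27} = - \frac{1}{27}$)
$I = \frac{\sqrt{29949}}{9}$ ($I = \frac{\sqrt{- \frac{1}{27} + 1479}}{2} = \frac{\sqrt{\frac{39932}{27}}}{2} = \frac{\frac{2}{9} \sqrt{29949}}{2} = \frac{\sqrt{29949}}{9} \approx 19.229$)
$\frac{I + \left(J - 5\right)^{2}}{-49884 + v} = \frac{\frac{\sqrt{29949}}{9} + \left(-103 - 5\right)^{2}}{-49884 + 17567} = \frac{\frac{\sqrt{29949}}{9} + \left(-108\right)^{2}}{-32317} = \left(\frac{\sqrt{29949}}{9} + 11664\right) \left(- \frac{1}{32317}\right) = \left(11664 + \frac{\sqrt{29949}}{9}\right) \left(- \frac{1}{32317}\right) = - \frac{11664}{32317} - \frac{\sqrt{29949}}{290853}$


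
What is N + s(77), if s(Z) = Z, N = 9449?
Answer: 9526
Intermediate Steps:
N + s(77) = 9449 + 77 = 9526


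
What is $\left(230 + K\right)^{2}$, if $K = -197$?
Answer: $1089$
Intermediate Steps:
$\left(230 + K\right)^{2} = \left(230 - 197\right)^{2} = 33^{2} = 1089$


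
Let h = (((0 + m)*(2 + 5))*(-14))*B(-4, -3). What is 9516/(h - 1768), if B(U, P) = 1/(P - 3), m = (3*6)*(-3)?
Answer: -4758/1325 ≈ -3.5909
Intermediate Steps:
m = -54 (m = 18*(-3) = -54)
B(U, P) = 1/(-3 + P)
h = -882 (h = (((0 - 54)*(2 + 5))*(-14))/(-3 - 3) = (-54*7*(-14))/(-6) = -378*(-14)*(-⅙) = 5292*(-⅙) = -882)
9516/(h - 1768) = 9516/(-882 - 1768) = 9516/(-2650) = 9516*(-1/2650) = -4758/1325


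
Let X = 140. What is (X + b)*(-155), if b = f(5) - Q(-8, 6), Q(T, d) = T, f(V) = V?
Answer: -23715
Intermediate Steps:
b = 13 (b = 5 - 1*(-8) = 5 + 8 = 13)
(X + b)*(-155) = (140 + 13)*(-155) = 153*(-155) = -23715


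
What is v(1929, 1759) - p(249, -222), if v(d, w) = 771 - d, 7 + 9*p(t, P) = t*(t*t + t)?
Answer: -15510665/9 ≈ -1.7234e+6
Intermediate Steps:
p(t, P) = -7/9 + t*(t + t²)/9 (p(t, P) = -7/9 + (t*(t*t + t))/9 = -7/9 + (t*(t² + t))/9 = -7/9 + (t*(t + t²))/9 = -7/9 + t*(t + t²)/9)
v(1929, 1759) - p(249, -222) = (771 - 1*1929) - (-7/9 + (⅑)*249² + (⅑)*249³) = (771 - 1929) - (-7/9 + (⅑)*62001 + (⅑)*15438249) = -1158 - (-7/9 + 6889 + 1715361) = -1158 - 1*15500243/9 = -1158 - 15500243/9 = -15510665/9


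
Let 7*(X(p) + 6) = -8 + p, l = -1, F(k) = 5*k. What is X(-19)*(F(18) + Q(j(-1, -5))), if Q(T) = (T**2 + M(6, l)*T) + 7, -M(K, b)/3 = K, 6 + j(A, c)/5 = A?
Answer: -134688/7 ≈ -19241.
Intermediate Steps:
j(A, c) = -30 + 5*A
M(K, b) = -3*K
Q(T) = 7 + T**2 - 18*T (Q(T) = (T**2 + (-3*6)*T) + 7 = (T**2 - 18*T) + 7 = 7 + T**2 - 18*T)
X(p) = -50/7 + p/7 (X(p) = -6 + (-8 + p)/7 = -6 + (-8/7 + p/7) = -50/7 + p/7)
X(-19)*(F(18) + Q(j(-1, -5))) = (-50/7 + (1/7)*(-19))*(5*18 + (7 + (-30 + 5*(-1))**2 - 18*(-30 + 5*(-1)))) = (-50/7 - 19/7)*(90 + (7 + (-30 - 5)**2 - 18*(-30 - 5))) = -69*(90 + (7 + (-35)**2 - 18*(-35)))/7 = -69*(90 + (7 + 1225 + 630))/7 = -69*(90 + 1862)/7 = -69/7*1952 = -134688/7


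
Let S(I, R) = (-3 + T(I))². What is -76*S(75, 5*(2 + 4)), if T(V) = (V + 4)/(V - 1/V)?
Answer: -119836809/416176 ≈ -287.95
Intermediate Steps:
T(V) = (4 + V)/(V - 1/V)
S(I, R) = (-3 + I*(4 + I)/(-1 + I²))²
-76*S(75, 5*(2 + 4)) = -76*(3 - 2*75² + 4*75)²/(-1 + 75²)² = -76*(3 - 2*5625 + 300)²/(-1 + 5625)² = -76*(3 - 11250 + 300)²/5624² = -(-10947)²/416176 = -119836809/416176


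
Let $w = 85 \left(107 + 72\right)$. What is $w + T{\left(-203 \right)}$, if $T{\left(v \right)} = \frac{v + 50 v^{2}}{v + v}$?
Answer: $\frac{20281}{2} \approx 10141.0$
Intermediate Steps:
$T{\left(v \right)} = \frac{v + 50 v^{2}}{2 v}$
$w = 15215$ ($w = 85 \cdot 179 = 15215$)
$w + T{\left(-203 \right)} = 15215 + \left(\frac{1}{2} + 25 \left(-203\right)\right) = 15215 + \left(\frac{1}{2} - 5075\right) = 15215 - \frac{10149}{2} = \frac{20281}{2}$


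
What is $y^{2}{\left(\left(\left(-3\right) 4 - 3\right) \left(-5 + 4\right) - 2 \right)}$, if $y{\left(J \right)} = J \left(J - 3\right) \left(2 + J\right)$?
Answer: $3802500$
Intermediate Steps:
$y{\left(J \right)} = J \left(-3 + J\right) \left(2 + J\right)$
$y^{2}{\left(\left(\left(-3\right) 4 - 3\right) \left(-5 + 4\right) - 2 \right)} = \left(\left(\left(\left(-3\right) 4 - 3\right) \left(-5 + 4\right) - 2\right) \left(-6 + \left(\left(\left(-3\right) 4 - 3\right) \left(-5 + 4\right) - 2\right)^{2} - \left(\left(\left(-3\right) 4 - 3\right) \left(-5 + 4\right) - 2\right)\right)\right)^{2} = \left(\left(\left(-12 - 3\right) \left(-1\right) - 2\right) \left(-6 + \left(\left(-12 - 3\right) \left(-1\right) - 2\right)^{2} - \left(\left(-12 - 3\right) \left(-1\right) - 2\right)\right)\right)^{2} = \left(\left(\left(-15\right) \left(-1\right) - 2\right) \left(-6 + \left(\left(-15\right) \left(-1\right) - 2\right)^{2} - \left(\left(-15\right) \left(-1\right) - 2\right)\right)\right)^{2} = \left(\left(15 - 2\right) \left(-6 + \left(15 - 2\right)^{2} - \left(15 - 2\right)\right)\right)^{2} = \left(13 \left(-6 + 13^{2} - 13\right)\right)^{2} = \left(13 \left(-6 + 169 - 13\right)\right)^{2} = \left(13 \cdot 150\right)^{2} = 1950^{2} = 3802500$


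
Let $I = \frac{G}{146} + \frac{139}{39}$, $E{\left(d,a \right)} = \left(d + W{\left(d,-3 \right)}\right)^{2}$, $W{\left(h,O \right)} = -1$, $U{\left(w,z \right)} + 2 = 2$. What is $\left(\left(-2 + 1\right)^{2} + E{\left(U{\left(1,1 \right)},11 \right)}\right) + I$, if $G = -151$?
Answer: $\frac{25793}{5694} \approx 4.5299$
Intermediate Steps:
$U{\left(w,z \right)} = 0$ ($U{\left(w,z \right)} = -2 + 2 = 0$)
$E{\left(d,a \right)} = \left(-1 + d\right)^{2}$ ($E{\left(d,a \right)} = \left(d - 1\right)^{2} = \left(-1 + d\right)^{2}$)
$I = \frac{14405}{5694}$ ($I = - \frac{151}{146} + \frac{139}{39} = \frac{14405}{5694} \approx 2.5299$)
$\left(\left(-2 + 1\right)^{2} + E{\left(U{\left(1,1 \right)},11 \right)}\right) + I = \left(\left(-2 + 1\right)^{2} + \left(-1 + 0\right)^{2}\right) + \frac{14405}{5694} = \left(\left(-1\right)^{2} + \left(-1\right)^{2}\right) + \frac{14405}{5694} = \left(1 + 1\right) + \frac{14405}{5694} = 2 + \frac{14405}{5694} = \frac{25793}{5694}$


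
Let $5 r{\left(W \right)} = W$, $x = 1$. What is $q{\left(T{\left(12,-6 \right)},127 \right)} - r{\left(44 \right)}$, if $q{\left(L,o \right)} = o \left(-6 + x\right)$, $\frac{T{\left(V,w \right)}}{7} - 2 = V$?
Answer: $- \frac{3219}{5} \approx -643.8$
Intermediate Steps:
$r{\left(W \right)} = \frac{W}{5}$
$T{\left(V,w \right)} = 14 + 7 V$
$q{\left(L,o \right)} = - 5 o$ ($q{\left(L,o \right)} = o \left(-6 + 1\right) = o \left(-5\right) = - 5 o$)
$q{\left(T{\left(12,-6 \right)},127 \right)} - r{\left(44 \right)} = \left(-5\right) 127 - \frac{1}{5} \cdot 44 = -635 - \frac{44}{5} = - \frac{3219}{5}$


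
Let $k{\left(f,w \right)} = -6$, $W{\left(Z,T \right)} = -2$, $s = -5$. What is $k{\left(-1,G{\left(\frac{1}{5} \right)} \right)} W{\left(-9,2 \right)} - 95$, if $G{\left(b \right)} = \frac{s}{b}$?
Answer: $-83$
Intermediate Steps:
$G{\left(b \right)} = - \frac{5}{b}$
$k{\left(-1,G{\left(\frac{1}{5} \right)} \right)} W{\left(-9,2 \right)} - 95 = \left(-6\right) \left(-2\right) - 95 = 12 - 95 = -83$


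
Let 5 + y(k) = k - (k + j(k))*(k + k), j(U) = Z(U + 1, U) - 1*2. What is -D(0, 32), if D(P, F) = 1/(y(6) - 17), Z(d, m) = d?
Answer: 1/148 ≈ 0.0067568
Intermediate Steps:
j(U) = -1 + U (j(U) = (U + 1) - 1*2 = (1 + U) - 2 = -1 + U)
y(k) = -5 + k - 2*k*(-1 + 2*k) (y(k) = -5 + (k - (k + (-1 + k))*(k + k)) = -5 + (k - (-1 + 2*k)*2*k) = -5 + (k - 2*k*(-1 + 2*k)) = -5 + k - 2*k*(-1 + 2*k))
D(P, F) = -1/148 (D(P, F) = 1/((-5 - 4*6² + 3*6) - 17) = 1/((-5 - 4*36 + 18) - 17) = 1/((-5 - 144 + 18) - 17) = 1/(-131 - 17) = 1/(-148) = -1/148)
-D(0, 32) = -1*(-1/148) = 1/148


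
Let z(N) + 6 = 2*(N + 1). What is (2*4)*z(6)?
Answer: 64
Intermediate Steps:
z(N) = -4 + 2*N (z(N) = -6 + 2*(N + 1) = -6 + 2*(1 + N) = -6 + (2 + 2*N) = -4 + 2*N)
(2*4)*z(6) = (2*4)*(-4 + 2*6) = 8*(-4 + 12) = 8*8 = 64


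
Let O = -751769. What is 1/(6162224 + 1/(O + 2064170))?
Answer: 1312401/8087308939825 ≈ 1.6228e-7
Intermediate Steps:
1/(6162224 + 1/(O + 2064170)) = 1/(6162224 + 1/(-751769 + 2064170)) = 1/(6162224 + 1/1312401) = 1/(8087308939825/1312401) = 1312401/8087308939825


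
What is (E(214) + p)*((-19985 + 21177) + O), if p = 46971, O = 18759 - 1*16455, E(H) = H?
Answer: 164958760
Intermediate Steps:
O = 2304 (O = 18759 - 16455 = 2304)
(E(214) + p)*((-19985 + 21177) + O) = (214 + 46971)*((-19985 + 21177) + 2304) = 47185*(1192 + 2304) = 47185*3496 = 164958760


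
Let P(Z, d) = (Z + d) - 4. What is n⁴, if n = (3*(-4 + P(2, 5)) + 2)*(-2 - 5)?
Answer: 2401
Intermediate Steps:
P(Z, d) = -4 + Z + d
n = 7 (n = (3*(-4 + (-4 + 2 + 5)) + 2)*(-2 - 5) = (3*(-4 + 3) + 2)*(-7) = (3*(-1) + 2)*(-7) = (-3 + 2)*(-7) = -1*(-7) = 7)
n⁴ = 7⁴ = 2401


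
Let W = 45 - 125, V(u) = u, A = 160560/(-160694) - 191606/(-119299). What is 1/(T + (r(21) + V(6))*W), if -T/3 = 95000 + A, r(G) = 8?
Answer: -9585316753/2742568282299046 ≈ -3.4950e-6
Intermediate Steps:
A = 5817643562/9585316753 (A = 160560*(-1/160694) - 191606*(-1/119299) = -80280/80347 + 191606/119299 = 5817643562/9585316753 ≈ 0.60693)
W = -80
T = -2731832727535686/9585316753 (T = -3*(95000 + 5817643562/9585316753) = -3*910610909178562/9585316753 = -2731832727535686/9585316753 ≈ -2.8500e+5)
1/(T + (r(21) + V(6))*W) = 1/(-2731832727535686/9585316753 + (8 + 6)*(-80)) = 1/(-2731832727535686/9585316753 + 14*(-80)) = 1/(-2731832727535686/9585316753 - 1120) = 1/(-2742568282299046/9585316753) = -9585316753/2742568282299046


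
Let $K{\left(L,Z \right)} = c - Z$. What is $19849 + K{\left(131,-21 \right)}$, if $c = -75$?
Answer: $19795$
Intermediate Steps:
$K{\left(L,Z \right)} = -75 - Z$
$19849 + K{\left(131,-21 \right)} = 19849 - 54 = 19795$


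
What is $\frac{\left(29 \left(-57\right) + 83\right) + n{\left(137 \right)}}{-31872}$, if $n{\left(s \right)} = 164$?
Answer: $\frac{703}{15936} \approx 0.044114$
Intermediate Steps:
$\frac{\left(29 \left(-57\right) + 83\right) + n{\left(137 \right)}}{-31872} = \frac{\left(29 \left(-57\right) + 83\right) + 164}{-31872} = \left(\left(-1653 + 83\right) + 164\right) \left(- \frac{1}{31872}\right) = \left(-1570 + 164\right) \left(- \frac{1}{31872}\right) = \left(-1406\right) \left(- \frac{1}{31872}\right) = \frac{703}{15936}$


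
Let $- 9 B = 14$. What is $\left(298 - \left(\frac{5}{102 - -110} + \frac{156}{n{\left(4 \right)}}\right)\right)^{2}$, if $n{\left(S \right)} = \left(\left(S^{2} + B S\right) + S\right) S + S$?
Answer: $\frac{69344441583561}{795014416} \approx 87224.0$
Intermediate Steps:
$B = - \frac{14}{9}$ ($B = \left(- \frac{1}{9}\right) 14 = - \frac{14}{9} \approx -1.5556$)
$n{\left(S \right)} = S + S \left(S^{2} - \frac{5 S}{9}\right)$ ($n{\left(S \right)} = \left(\left(S^{2} - \frac{14 S}{9}\right) + S\right) S + S = \left(S^{2} - \frac{5 S}{9}\right) S + S = S \left(S^{2} - \frac{5 S}{9}\right) + S = S + S \left(S^{2} - \frac{5 S}{9}\right)$)
$\left(298 - \left(\frac{5}{102 - -110} + \frac{156}{n{\left(4 \right)}}\right)\right)^{2} = \left(298 - \left(\frac{5}{102 - -110} + 156 \frac{1}{4 \left(1 + 4^{2} - \frac{20}{9}\right)}\right)\right)^{2} = \left(298 - \left(\frac{5}{102 + 110} + 156 \frac{1}{4 \left(1 + 16 - \frac{20}{9}\right)}\right)\right)^{2} = \left(298 - \left(\frac{5}{212} + \frac{351}{133}\right)\right)^{2} = \left(298 - \left(\frac{5}{212} + \frac{156}{\frac{532}{9}}\right)\right)^{2} = \left(298 - \frac{75077}{28196}\right)^{2} = \left(\frac{8327331}{28196}\right)^{2} = \frac{69344441583561}{795014416}$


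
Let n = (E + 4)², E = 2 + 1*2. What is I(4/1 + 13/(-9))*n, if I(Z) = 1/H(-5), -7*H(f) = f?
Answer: 448/5 ≈ 89.600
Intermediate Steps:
E = 4 (E = 2 + 2 = 4)
H(f) = -f/7
I(Z) = 7/5 (I(Z) = 1/(-⅐*(-5)) = 1/(5/7) = 7/5)
n = 64 (n = (4 + 4)² = 8² = 64)
I(4/1 + 13/(-9))*n = (7/5)*64 = 448/5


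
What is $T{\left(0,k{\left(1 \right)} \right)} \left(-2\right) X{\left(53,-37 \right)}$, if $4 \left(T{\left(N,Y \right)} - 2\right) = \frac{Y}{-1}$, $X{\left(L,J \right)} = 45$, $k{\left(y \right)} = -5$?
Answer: $- \frac{585}{2} \approx -292.5$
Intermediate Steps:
$T{\left(N,Y \right)} = 2 - \frac{Y}{4}$ ($T{\left(N,Y \right)} = 2 + \frac{Y \frac{1}{-1}}{4} = 2 + \frac{Y \left(-1\right)}{4} = 2 + \frac{\left(-1\right) Y}{4} = 2 - \frac{Y}{4}$)
$T{\left(0,k{\left(1 \right)} \right)} \left(-2\right) X{\left(53,-37 \right)} = \left(2 - - \frac{5}{4}\right) \left(-2\right) 45 = \left(2 + \frac{5}{4}\right) \left(-2\right) 45 = \frac{13}{4} \left(-2\right) 45 = \left(- \frac{13}{2}\right) 45 = - \frac{585}{2}$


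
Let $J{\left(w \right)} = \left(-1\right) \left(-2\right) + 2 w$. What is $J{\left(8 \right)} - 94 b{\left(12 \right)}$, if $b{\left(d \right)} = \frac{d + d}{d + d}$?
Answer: $-76$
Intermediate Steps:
$b{\left(d \right)} = 1$ ($b{\left(d \right)} = \frac{2 d}{2 d} = 2 d \frac{1}{2 d} = 1$)
$J{\left(w \right)} = 2 + 2 w$
$J{\left(8 \right)} - 94 b{\left(12 \right)} = \left(2 + 2 \cdot 8\right) - 94 = \left(2 + 16\right) - 94 = 18 - 94 = -76$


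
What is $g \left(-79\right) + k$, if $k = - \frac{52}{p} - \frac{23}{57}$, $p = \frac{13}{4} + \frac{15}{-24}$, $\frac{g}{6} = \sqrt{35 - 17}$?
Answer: $- \frac{8065}{399} - 1422 \sqrt{2} \approx -2031.2$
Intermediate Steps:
$g = 18 \sqrt{2}$ ($g = 6 \sqrt{35 - 17} = 6 \sqrt{18} = 6 \cdot 3 \sqrt{2} = 18 \sqrt{2} \approx 25.456$)
$p = \frac{21}{8}$ ($p = 13 \cdot \frac{1}{4} + 15 \left(- \frac{1}{24}\right) = \frac{13}{4} - \frac{5}{8} = \frac{21}{8} \approx 2.625$)
$k = - \frac{8065}{399}$ ($k = - \frac{52}{\frac{21}{8}} - \frac{23}{57} = \left(-52\right) \frac{8}{21} - \frac{23}{57} = - \frac{416}{21} - \frac{23}{57} = - \frac{8065}{399} \approx -20.213$)
$g \left(-79\right) + k = 18 \sqrt{2} \left(-79\right) - \frac{8065}{399} = - 1422 \sqrt{2} - \frac{8065}{399} = - \frac{8065}{399} - 1422 \sqrt{2}$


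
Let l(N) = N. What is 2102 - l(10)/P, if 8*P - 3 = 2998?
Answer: 6308022/3001 ≈ 2102.0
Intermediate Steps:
P = 3001/8 (P = 3/8 + (⅛)*2998 = 3/8 + 1499/4 = 3001/8 ≈ 375.13)
2102 - l(10)/P = 2102 - 10/3001/8 = 2102 - 10*8/3001 = 2102 - 1*80/3001 = 2102 - 80/3001 = 6308022/3001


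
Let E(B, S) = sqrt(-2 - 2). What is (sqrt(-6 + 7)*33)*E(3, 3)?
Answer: 66*I ≈ 66.0*I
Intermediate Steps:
E(B, S) = 2*I (E(B, S) = sqrt(-4) = 2*I)
(sqrt(-6 + 7)*33)*E(3, 3) = (sqrt(-6 + 7)*33)*(2*I) = (sqrt(1)*33)*(2*I) = (1*33)*(2*I) = 33*(2*I) = 66*I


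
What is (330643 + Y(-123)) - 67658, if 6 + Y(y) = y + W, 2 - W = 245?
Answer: 262613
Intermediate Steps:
W = -243 (W = 2 - 1*245 = 2 - 245 = -243)
Y(y) = -249 + y (Y(y) = -6 + (y - 243) = -6 + (-243 + y) = -249 + y)
(330643 + Y(-123)) - 67658 = (330643 + (-249 - 123)) - 67658 = (330643 - 372) - 67658 = 330271 - 67658 = 262613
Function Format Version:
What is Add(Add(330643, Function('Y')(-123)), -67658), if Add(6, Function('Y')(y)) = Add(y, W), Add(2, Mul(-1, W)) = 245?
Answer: 262613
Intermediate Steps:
W = -243 (W = Add(2, Mul(-1, 245)) = Add(2, -245) = -243)
Function('Y')(y) = Add(-249, y) (Function('Y')(y) = Add(-6, Add(y, -243)) = Add(-6, Add(-243, y)) = Add(-249, y))
Add(Add(330643, Function('Y')(-123)), -67658) = Add(Add(330643, Add(-249, -123)), -67658) = Add(Add(330643, -372), -67658) = Add(330271, -67658) = 262613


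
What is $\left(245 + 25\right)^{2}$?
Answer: $72900$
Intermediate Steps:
$\left(245 + 25\right)^{2} = 270^{2} = 72900$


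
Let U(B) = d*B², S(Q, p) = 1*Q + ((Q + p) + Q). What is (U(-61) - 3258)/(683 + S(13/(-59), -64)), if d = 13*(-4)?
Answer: -5804125/18241 ≈ -318.19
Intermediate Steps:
d = -52
S(Q, p) = p + 3*Q (S(Q, p) = Q + (p + 2*Q) = p + 3*Q)
U(B) = -52*B²
(U(-61) - 3258)/(683 + S(13/(-59), -64)) = (-52*(-61)² - 3258)/(683 + (-64 + 3*(13/(-59)))) = (-52*3721 - 3258)/(683 + (-64 + 3*(13*(-1/59)))) = (-193492 - 3258)/(683 + (-64 + 3*(-13/59))) = -196750/(683 + (-64 - 39/59)) = -196750/(683 - 3815/59) = -196750/36482/59 = -196750*59/36482 = -5804125/18241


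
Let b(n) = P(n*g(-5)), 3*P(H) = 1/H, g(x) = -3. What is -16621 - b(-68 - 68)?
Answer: -20344105/1224 ≈ -16621.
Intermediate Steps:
P(H) = 1/(3*H)
b(n) = -1/(9*n) (b(n) = 1/(3*((n*(-3)))) = 1/(3*((-3*n))) = (-1/(3*n))/3 = -1/(9*n))
-16621 - b(-68 - 68) = -16621 - (-1)/(9*(-68 - 68)) = -16621 - (-1)/(9*(-136)) = -16621 - (-1)*(-1)/(9*136) = -16621 - 1*1/1224 = -16621 - 1/1224 = -20344105/1224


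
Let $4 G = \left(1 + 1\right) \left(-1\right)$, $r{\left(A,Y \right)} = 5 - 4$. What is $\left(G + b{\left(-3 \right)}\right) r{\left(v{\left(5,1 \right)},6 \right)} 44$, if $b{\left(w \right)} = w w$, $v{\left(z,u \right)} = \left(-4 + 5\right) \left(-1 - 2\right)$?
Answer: $374$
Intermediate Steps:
$v{\left(z,u \right)} = -3$ ($v{\left(z,u \right)} = 1 \left(-3\right) = -3$)
$r{\left(A,Y \right)} = 1$
$b{\left(w \right)} = w^{2}$
$G = - \frac{1}{2}$ ($G = \frac{\left(1 + 1\right) \left(-1\right)}{4} = \frac{2 \left(-1\right)}{4} = \frac{1}{4} \left(-2\right) = - \frac{1}{2} \approx -0.5$)
$\left(G + b{\left(-3 \right)}\right) r{\left(v{\left(5,1 \right)},6 \right)} 44 = \left(- \frac{1}{2} + \left(-3\right)^{2}\right) 1 \cdot 44 = \left(- \frac{1}{2} + 9\right) 1 \cdot 44 = \frac{17}{2} \cdot 1 \cdot 44 = \frac{17}{2} \cdot 44 = 374$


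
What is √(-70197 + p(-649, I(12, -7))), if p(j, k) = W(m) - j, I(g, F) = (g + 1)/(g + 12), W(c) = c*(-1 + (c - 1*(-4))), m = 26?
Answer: I*√68794 ≈ 262.29*I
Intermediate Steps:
W(c) = c*(3 + c) (W(c) = c*(-1 + (c + 4)) = c*(-1 + (4 + c)) = c*(3 + c))
I(g, F) = (1 + g)/(12 + g)
p(j, k) = 754 - j (p(j, k) = 26*(3 + 26) - j = 26*29 - j = 754 - j)
√(-70197 + p(-649, I(12, -7))) = √(-70197 + (754 - 1*(-649))) = √(-70197 + (754 + 649)) = √(-70197 + 1403) = √(-68794) = I*√68794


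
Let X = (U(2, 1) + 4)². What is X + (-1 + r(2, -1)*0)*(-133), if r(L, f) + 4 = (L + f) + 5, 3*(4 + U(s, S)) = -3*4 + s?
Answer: 1297/9 ≈ 144.11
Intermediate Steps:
U(s, S) = -8 + s/3 (U(s, S) = -4 + (-3*4 + s)/3 = -4 + (-12 + s)/3 = -4 + (-4 + s/3) = -8 + s/3)
X = 100/9 (X = ((-8 + (⅓)*2) + 4)² = ((-8 + ⅔) + 4)² = (-22/3 + 4)² = (-10/3)² = 100/9 ≈ 11.111)
r(L, f) = 1 + L + f (r(L, f) = -4 + ((L + f) + 5) = -4 + (5 + L + f) = 1 + L + f)
X + (-1 + r(2, -1)*0)*(-133) = 100/9 + (-1 + (1 + 2 - 1)*0)*(-133) = 100/9 + (-1 + 2*0)*(-133) = 100/9 + (-1 + 0)*(-133) = 100/9 - 1*(-133) = 100/9 + 133 = 1297/9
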